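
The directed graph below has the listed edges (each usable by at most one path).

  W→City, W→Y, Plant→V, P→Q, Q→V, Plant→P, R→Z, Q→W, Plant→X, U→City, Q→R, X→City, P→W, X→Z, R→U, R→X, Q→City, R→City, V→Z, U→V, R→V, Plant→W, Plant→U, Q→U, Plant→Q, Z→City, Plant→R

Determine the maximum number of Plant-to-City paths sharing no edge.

6

Assign every edge capacity 1; by Menger, the answer equals the max flow.
Path Plant→Q→City (+1); total 1.
Path Plant→R→City (+1); total 2.
Path Plant→U→City (+1); total 3.
Path Plant→W→City (+1); total 4.
Path Plant→X→City (+1); total 5.
Path Plant→V→Z→City (+1); total 6.
No residual Plant→City path; max flow = 6.
Certifying cut of size 6: {Q→City, R→City, U→City, W→City, X→City, Z→City}.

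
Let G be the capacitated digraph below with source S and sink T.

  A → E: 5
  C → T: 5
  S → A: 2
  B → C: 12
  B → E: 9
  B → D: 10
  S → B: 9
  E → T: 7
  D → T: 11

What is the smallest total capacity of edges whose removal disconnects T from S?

Augment S→A→E→T: bottleneck 2, flow now 2.
Augment S→B→C→T: bottleneck 5, flow now 7.
Augment S→B→D→T: bottleneck 4, flow now 11.
No augmenting path remains; maximum flow = 11.
By max-flow min-cut, the minimum cut capacity equals the max flow.
In the residual graph, reachable from S: {S}.
Min-cut edges: S→A (2), S→B (9); capacity 2 + 9 = 11.

11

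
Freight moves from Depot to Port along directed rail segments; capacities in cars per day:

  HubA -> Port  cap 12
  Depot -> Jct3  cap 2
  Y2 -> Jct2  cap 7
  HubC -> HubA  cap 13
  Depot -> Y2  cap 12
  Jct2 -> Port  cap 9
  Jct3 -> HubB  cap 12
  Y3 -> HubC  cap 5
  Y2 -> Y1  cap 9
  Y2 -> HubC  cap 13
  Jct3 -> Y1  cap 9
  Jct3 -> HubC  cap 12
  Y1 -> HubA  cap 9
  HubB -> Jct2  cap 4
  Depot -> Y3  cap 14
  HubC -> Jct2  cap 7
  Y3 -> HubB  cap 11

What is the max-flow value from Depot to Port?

21

Augment Depot→Y2→Jct2→Port: bottleneck 7, flow now 7.
Augment Depot→Jct3→HubB→Jct2→Port: bottleneck 2, flow now 9.
Augment Depot→Y2→Y1→HubA→Port: bottleneck 5, flow now 14.
Augment Depot→Y3→HubC→HubA→Port: bottleneck 5, flow now 19.
Augment Depot→Y3→HubB→Jct3→Y1→HubA→Port: bottleneck 2, flow now 21. (uses reverse residual edge)
No augmenting path remains; maximum flow = 21.
In the residual graph, reachable from Depot: {Depot, Jct3, Y2, Y3, HubB, Y1, HubC, Jct2, HubA}.
Min-cut edges: Jct2→Port (9), HubA→Port (12); capacity 9 + 12 = 21.
This cut is saturated, so no flow can exceed 21.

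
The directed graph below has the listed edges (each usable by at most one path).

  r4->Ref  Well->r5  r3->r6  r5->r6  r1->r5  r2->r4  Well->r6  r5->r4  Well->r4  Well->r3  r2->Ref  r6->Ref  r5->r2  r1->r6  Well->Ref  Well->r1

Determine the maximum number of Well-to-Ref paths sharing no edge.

4

Assign every edge capacity 1; by Menger, the answer equals the max flow.
Path Well→Ref (+1); total 1.
Path Well→r4→Ref (+1); total 2.
Path Well→r6→Ref (+1); total 3.
Path Well→r5→r2→Ref (+1); total 4.
No residual Well→Ref path; max flow = 4.
Certifying cut of size 4: {Well→Ref, r4→Ref, r5→r2, r6→Ref}.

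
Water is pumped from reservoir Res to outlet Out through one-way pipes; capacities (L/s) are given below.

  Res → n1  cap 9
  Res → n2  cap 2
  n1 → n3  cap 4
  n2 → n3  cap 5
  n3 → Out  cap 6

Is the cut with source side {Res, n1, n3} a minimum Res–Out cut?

No — its capacity is 8, but the minimum cut has capacity 6.

Given cut capacity: 2 + 6 = 8.
Augment Res→n1→n3→Out: bottleneck 4, flow now 4.
Augment Res→n2→n3→Out: bottleneck 2, flow now 6.
No augmenting path remains; maximum flow = 6.
In the residual graph, reachable from Res: {Res, n1}.
Min-cut edges: Res→n2 (2), n1→n3 (4); capacity 2 + 4 = 6.
Cut capacity 8 exceeds the max flow 6, so it is not minimum.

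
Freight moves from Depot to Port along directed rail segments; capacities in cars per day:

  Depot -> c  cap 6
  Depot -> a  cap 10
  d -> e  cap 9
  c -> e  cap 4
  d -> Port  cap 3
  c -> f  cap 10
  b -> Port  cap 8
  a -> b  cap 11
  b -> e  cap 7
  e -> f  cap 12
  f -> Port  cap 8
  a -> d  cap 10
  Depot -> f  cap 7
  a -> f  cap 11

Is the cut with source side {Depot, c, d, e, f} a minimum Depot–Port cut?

No — its capacity is 21, but the minimum cut has capacity 18.

Given cut capacity: 10 + 3 + 8 = 21.
Augment Depot→f→Port: bottleneck 7, flow now 7.
Augment Depot→a→b→Port: bottleneck 8, flow now 15.
Augment Depot→a→d→Port: bottleneck 2, flow now 17.
Augment Depot→c→f→Port: bottleneck 1, flow now 18.
No augmenting path remains; maximum flow = 18.
In the residual graph, reachable from Depot: {Depot, c, e, f}.
Min-cut edges: Depot→a (10), f→Port (8); capacity 10 + 8 = 18.
Cut capacity 21 exceeds the max flow 18, so it is not minimum.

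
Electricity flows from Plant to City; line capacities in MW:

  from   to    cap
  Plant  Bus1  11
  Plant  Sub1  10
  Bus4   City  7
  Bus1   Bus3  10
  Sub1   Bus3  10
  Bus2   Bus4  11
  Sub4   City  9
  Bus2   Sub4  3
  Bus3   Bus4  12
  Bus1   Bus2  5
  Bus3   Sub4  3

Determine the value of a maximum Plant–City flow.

Augment Plant→Bus1→Bus3→Bus4→City: bottleneck 7, flow now 7.
Augment Plant→Bus1→Bus3→Sub4→City: bottleneck 3, flow now 10.
Augment Plant→Bus1→Bus2→Sub4→City: bottleneck 1, flow now 11.
Augment Plant→Sub1→Bus3→Bus1→Bus2→Sub4→City: bottleneck 2, flow now 13. (uses reverse residual edge)
No augmenting path remains; maximum flow = 13.
In the residual graph, reachable from Plant: {Plant, Bus1, Sub1, Bus3, Bus2, Bus4}.
Min-cut edges: Bus3→Sub4 (3), Bus2→Sub4 (3), Bus4→City (7); capacity 3 + 3 + 7 = 13.
This cut is saturated, so no flow can exceed 13.

13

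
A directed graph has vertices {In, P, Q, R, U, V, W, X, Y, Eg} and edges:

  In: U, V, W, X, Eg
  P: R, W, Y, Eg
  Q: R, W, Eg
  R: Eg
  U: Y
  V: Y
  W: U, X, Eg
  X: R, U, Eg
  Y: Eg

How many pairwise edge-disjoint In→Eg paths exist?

4

Assign every edge capacity 1; by Menger, the answer equals the max flow.
Path In→Eg (+1); total 1.
Path In→W→Eg (+1); total 2.
Path In→X→Eg (+1); total 3.
Path In→U→Y→Eg (+1); total 4.
No residual In→Eg path; max flow = 4.
Certifying cut of size 4: {In→Eg, In→W, In→X, Y→Eg}.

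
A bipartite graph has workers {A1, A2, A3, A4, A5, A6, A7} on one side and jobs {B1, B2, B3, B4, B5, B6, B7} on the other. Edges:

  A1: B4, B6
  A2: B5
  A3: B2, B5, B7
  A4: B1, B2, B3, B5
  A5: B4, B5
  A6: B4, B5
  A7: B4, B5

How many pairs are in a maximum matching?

5

Unit-capacity flow: source→left, listed edges, right→sink; max matching = max flow.
Augmenting path A1→B4 (+1); matched 1.
Augmenting path A2→B5 (+1); matched 2.
Augmenting path A3→B2 (+1); matched 3.
Augmenting path A4→B1 (+1); matched 4.
Augmenting path A5→B4→A1→B6 (+1); matched 5.
No augmenting path remains; maximum matching = 5.
König certificate: {A1, A3, A4, B4, B5} is a vertex cover of size 5 (every listed pair touches it), so no matching can be larger.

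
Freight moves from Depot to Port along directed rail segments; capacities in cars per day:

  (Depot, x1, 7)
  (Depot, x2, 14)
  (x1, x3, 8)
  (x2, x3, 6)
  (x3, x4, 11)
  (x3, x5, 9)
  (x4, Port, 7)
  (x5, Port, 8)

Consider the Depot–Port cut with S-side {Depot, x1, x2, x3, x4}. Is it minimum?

Given cut capacity: 9 + 7 = 16.
Augment Depot→x1→x3→x4→Port: bottleneck 7, flow now 7.
Augment Depot→x2→x3→x5→Port: bottleneck 6, flow now 13.
No augmenting path remains; maximum flow = 13.
In the residual graph, reachable from Depot: {Depot, x2}.
Min-cut edges: Depot→x1 (7), x2→x3 (6); capacity 7 + 6 = 13.
Cut capacity 16 exceeds the max flow 13, so it is not minimum.

No — its capacity is 16, but the minimum cut has capacity 13.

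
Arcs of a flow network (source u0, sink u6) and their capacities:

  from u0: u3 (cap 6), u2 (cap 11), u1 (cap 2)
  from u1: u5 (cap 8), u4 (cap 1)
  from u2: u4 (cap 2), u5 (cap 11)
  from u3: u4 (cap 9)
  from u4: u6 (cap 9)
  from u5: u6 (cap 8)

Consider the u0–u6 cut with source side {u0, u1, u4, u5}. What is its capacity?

34

Edges leaving {u0, u1, u4, u5}: u0→u2 (11), u0→u3 (6), u4→u6 (9), u5→u6 (8).
Cut capacity = 11 + 6 + 9 + 8 = 34.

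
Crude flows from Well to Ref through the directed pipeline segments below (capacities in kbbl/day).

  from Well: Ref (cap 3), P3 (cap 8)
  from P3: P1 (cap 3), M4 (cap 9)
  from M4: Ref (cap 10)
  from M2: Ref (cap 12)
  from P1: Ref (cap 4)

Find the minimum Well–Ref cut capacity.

Augment Well→Ref: bottleneck 3, flow now 3.
Augment Well→P3→M4→Ref: bottleneck 8, flow now 11.
No augmenting path remains; maximum flow = 11.
By max-flow min-cut, the minimum cut capacity equals the max flow.
In the residual graph, reachable from Well: {Well}.
Min-cut edges: Well→P3 (8), Well→Ref (3); capacity 8 + 3 = 11.

11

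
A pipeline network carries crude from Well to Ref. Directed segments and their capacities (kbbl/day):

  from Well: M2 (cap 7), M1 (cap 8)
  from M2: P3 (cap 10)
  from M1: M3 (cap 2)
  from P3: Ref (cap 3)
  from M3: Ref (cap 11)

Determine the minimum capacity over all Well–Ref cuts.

Augment Well→M2→P3→Ref: bottleneck 3, flow now 3.
Augment Well→M1→M3→Ref: bottleneck 2, flow now 5.
No augmenting path remains; maximum flow = 5.
By max-flow min-cut, the minimum cut capacity equals the max flow.
In the residual graph, reachable from Well: {Well, M2, M1, P3}.
Min-cut edges: M1→M3 (2), P3→Ref (3); capacity 2 + 3 = 5.

5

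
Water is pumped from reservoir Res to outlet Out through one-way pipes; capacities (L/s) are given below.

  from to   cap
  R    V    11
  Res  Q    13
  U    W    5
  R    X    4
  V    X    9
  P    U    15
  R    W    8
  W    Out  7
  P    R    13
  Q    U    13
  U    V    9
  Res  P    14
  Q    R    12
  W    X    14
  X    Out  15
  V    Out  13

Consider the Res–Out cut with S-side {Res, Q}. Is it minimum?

No — its capacity is 39, but the minimum cut has capacity 27.

Given cut capacity: 14 + 12 + 13 = 39.
Augment Res→P→R→V→Out: bottleneck 11, flow now 11.
Augment Res→P→R→W→Out: bottleneck 2, flow now 13.
Augment Res→P→U→V→Out: bottleneck 1, flow now 14.
Augment Res→Q→R→W→Out: bottleneck 5, flow now 19.
Augment Res→Q→R→X→Out: bottleneck 4, flow now 23.
Augment Res→Q→U→V→Out: bottleneck 1, flow now 24.
Augment Res→Q→R→W→X→Out: bottleneck 1, flow now 25.
Augment Res→Q→U→V→X→Out: bottleneck 2, flow now 27.
No augmenting path remains; maximum flow = 27.
In the residual graph, reachable from Res: {Res}.
Min-cut edges: Res→P (14), Res→Q (13); capacity 14 + 13 = 27.
Cut capacity 39 exceeds the max flow 27, so it is not minimum.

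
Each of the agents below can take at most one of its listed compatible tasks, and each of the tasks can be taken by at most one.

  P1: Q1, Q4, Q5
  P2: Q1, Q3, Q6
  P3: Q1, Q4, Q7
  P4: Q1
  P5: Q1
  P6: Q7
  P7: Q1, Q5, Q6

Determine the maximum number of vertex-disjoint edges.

Unit-capacity flow: source→left, listed edges, right→sink; max matching = max flow.
Augmenting path P1→Q1 (+1); matched 1.
Augmenting path P2→Q3 (+1); matched 2.
Augmenting path P3→Q4 (+1); matched 3.
Augmenting path P6→Q7 (+1); matched 4.
Augmenting path P7→Q5 (+1); matched 5.
Augmenting path P4→Q1→P1→Q5→P7→Q6 (+1); matched 6.
No augmenting path remains; maximum matching = 6.
König certificate: {P1, P2, P3, P6, P7, Q1} is a vertex cover of size 6 (every listed pair touches it), so no matching can be larger.

6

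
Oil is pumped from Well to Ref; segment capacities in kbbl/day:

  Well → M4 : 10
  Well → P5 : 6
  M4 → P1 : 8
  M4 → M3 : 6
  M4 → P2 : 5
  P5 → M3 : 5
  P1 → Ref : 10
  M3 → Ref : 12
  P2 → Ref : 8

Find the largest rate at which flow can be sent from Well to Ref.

15

Augment Well→M4→P1→Ref: bottleneck 8, flow now 8.
Augment Well→M4→M3→Ref: bottleneck 2, flow now 10.
Augment Well→P5→M3→Ref: bottleneck 5, flow now 15.
No augmenting path remains; maximum flow = 15.
In the residual graph, reachable from Well: {Well, P5}.
Min-cut edges: Well→M4 (10), P5→M3 (5); capacity 10 + 5 = 15.
This cut is saturated, so no flow can exceed 15.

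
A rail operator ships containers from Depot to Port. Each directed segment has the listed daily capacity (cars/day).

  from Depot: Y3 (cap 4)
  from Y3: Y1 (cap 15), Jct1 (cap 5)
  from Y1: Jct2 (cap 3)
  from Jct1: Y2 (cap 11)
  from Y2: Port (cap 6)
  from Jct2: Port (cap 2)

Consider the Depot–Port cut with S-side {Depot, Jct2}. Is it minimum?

No — its capacity is 6, but the minimum cut has capacity 4.

Given cut capacity: 4 + 2 = 6.
Augment Depot→Y3→Y1→Jct2→Port: bottleneck 2, flow now 2.
Augment Depot→Y3→Jct1→Y2→Port: bottleneck 2, flow now 4.
No augmenting path remains; maximum flow = 4.
In the residual graph, reachable from Depot: {Depot}.
Min-cut edges: Depot→Y3 (4); capacity 4 = 4.
Cut capacity 6 exceeds the max flow 4, so it is not minimum.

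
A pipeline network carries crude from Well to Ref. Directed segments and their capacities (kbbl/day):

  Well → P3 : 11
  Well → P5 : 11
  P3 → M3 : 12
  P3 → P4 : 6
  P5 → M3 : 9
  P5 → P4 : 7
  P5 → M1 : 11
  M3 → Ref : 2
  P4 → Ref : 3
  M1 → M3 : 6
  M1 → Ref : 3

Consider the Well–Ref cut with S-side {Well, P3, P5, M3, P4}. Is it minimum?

Given cut capacity: 11 + 2 + 3 = 16.
Augment Well→P3→M3→Ref: bottleneck 2, flow now 2.
Augment Well→P3→P4→Ref: bottleneck 3, flow now 5.
Augment Well→P5→M1→Ref: bottleneck 3, flow now 8.
No augmenting path remains; maximum flow = 8.
In the residual graph, reachable from Well: {Well, P3, P5, M3, P4, M1}.
Min-cut edges: M3→Ref (2), P4→Ref (3), M1→Ref (3); capacity 2 + 3 + 3 = 8.
Cut capacity 16 exceeds the max flow 8, so it is not minimum.

No — its capacity is 16, but the minimum cut has capacity 8.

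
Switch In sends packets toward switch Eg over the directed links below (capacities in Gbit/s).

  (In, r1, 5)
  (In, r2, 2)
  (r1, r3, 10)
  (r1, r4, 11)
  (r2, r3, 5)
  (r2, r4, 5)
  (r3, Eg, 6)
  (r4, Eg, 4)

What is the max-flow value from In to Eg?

7

Augment In→r1→r3→Eg: bottleneck 5, flow now 5.
Augment In→r2→r3→Eg: bottleneck 1, flow now 6.
Augment In→r2→r4→Eg: bottleneck 1, flow now 7.
No augmenting path remains; maximum flow = 7.
In the residual graph, reachable from In: {In}.
Min-cut edges: In→r1 (5), In→r2 (2); capacity 5 + 2 = 7.
This cut is saturated, so no flow can exceed 7.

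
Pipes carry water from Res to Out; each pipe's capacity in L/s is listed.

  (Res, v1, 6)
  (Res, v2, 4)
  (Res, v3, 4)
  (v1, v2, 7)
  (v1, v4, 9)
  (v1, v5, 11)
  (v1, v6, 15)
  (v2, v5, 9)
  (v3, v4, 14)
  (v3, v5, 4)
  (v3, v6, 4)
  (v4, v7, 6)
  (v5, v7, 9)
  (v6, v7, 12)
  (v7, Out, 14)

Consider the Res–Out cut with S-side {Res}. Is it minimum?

Given cut capacity: 6 + 4 + 4 = 14.
Augment Res→v1→v4→v7→Out: bottleneck 6, flow now 6.
Augment Res→v2→v5→v7→Out: bottleneck 4, flow now 10.
Augment Res→v3→v5→v7→Out: bottleneck 4, flow now 14.
No augmenting path remains; maximum flow = 14.
Cut capacity 14 equals the max flow, so it is a minimum cut.

Yes — it is a minimum cut (capacity 14).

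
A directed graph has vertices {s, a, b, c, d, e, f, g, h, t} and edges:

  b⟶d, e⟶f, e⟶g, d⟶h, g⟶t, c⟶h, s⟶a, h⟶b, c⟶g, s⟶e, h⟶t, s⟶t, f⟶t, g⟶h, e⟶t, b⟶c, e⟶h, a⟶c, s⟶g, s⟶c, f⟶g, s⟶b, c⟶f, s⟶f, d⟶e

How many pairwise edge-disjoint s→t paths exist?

5

Assign every edge capacity 1; by Menger, the answer equals the max flow.
Path s→t (+1); total 1.
Path s→e→t (+1); total 2.
Path s→f→t (+1); total 3.
Path s→g→t (+1); total 4.
Path s→c→h→t (+1); total 5.
No residual s→t path; max flow = 5.
Certifying cut of size 5: {e→t, f→t, g→t, h→t, s→t}.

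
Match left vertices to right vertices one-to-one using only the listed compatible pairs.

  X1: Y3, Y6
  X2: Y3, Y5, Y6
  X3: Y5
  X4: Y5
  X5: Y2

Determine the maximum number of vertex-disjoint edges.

4

Unit-capacity flow: source→left, listed edges, right→sink; max matching = max flow.
Augmenting path X1→Y3 (+1); matched 1.
Augmenting path X2→Y5 (+1); matched 2.
Augmenting path X5→Y2 (+1); matched 3.
Augmenting path X3→Y5→X2→Y6 (+1); matched 4.
No augmenting path remains; maximum matching = 4.
König certificate: {X1, X2, X5, Y5} is a vertex cover of size 4 (every listed pair touches it), so no matching can be larger.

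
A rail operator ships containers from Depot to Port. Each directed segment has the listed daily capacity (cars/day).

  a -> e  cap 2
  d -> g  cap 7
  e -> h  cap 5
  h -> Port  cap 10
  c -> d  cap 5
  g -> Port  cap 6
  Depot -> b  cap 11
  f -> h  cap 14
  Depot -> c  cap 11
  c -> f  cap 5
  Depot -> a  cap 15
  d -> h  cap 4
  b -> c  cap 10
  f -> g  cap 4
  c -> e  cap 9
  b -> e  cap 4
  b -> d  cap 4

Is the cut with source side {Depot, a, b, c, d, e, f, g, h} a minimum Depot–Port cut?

Yes — it is a minimum cut (capacity 16).

Given cut capacity: 6 + 10 = 16.
Augment Depot→a→e→h→Port: bottleneck 2, flow now 2.
Augment Depot→b→d→g→Port: bottleneck 4, flow now 6.
Augment Depot→b→e→h→Port: bottleneck 3, flow now 9.
Augment Depot→c→d→g→Port: bottleneck 2, flow now 11.
Augment Depot→c→d→h→Port: bottleneck 3, flow now 14.
Augment Depot→c→f→h→Port: bottleneck 2, flow now 16.
No augmenting path remains; maximum flow = 16.
Cut capacity 16 equals the max flow, so it is a minimum cut.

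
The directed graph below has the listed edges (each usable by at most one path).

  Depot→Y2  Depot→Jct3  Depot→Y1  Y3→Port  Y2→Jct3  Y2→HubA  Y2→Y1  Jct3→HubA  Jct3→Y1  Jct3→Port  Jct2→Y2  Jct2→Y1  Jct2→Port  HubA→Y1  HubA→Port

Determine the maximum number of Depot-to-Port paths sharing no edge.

Assign every edge capacity 1; by Menger, the answer equals the max flow.
Path Depot→Jct3→Port (+1); total 1.
Path Depot→Y2→HubA→Port (+1); total 2.
No residual Depot→Port path; max flow = 2.
Certifying cut of size 2: {Depot→Jct3, Depot→Y2}.

2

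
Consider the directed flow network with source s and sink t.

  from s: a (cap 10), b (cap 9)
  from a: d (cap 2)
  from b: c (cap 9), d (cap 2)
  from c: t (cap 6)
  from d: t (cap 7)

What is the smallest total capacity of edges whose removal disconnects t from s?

10

Augment s→a→d→t: bottleneck 2, flow now 2.
Augment s→b→c→t: bottleneck 6, flow now 8.
Augment s→b→d→t: bottleneck 2, flow now 10.
No augmenting path remains; maximum flow = 10.
By max-flow min-cut, the minimum cut capacity equals the max flow.
In the residual graph, reachable from s: {s, a, b, c}.
Min-cut edges: a→d (2), b→d (2), c→t (6); capacity 2 + 2 + 6 = 10.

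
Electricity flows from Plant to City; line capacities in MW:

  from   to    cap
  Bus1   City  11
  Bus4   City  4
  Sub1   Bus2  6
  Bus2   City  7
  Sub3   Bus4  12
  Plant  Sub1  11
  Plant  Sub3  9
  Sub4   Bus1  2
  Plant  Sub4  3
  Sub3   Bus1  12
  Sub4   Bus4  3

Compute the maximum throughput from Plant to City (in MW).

18

Augment Plant→Sub1→Bus2→City: bottleneck 6, flow now 6.
Augment Plant→Sub3→Bus4→City: bottleneck 4, flow now 10.
Augment Plant→Sub3→Bus1→City: bottleneck 5, flow now 15.
Augment Plant→Sub4→Bus1→City: bottleneck 2, flow now 17.
Augment Plant→Sub4→Bus4→Sub3→Bus1→City: bottleneck 1, flow now 18. (uses reverse residual edge)
No augmenting path remains; maximum flow = 18.
In the residual graph, reachable from Plant: {Plant, Sub1}.
Min-cut edges: Plant→Sub3 (9), Plant→Sub4 (3), Sub1→Bus2 (6); capacity 9 + 3 + 6 = 18.
This cut is saturated, so no flow can exceed 18.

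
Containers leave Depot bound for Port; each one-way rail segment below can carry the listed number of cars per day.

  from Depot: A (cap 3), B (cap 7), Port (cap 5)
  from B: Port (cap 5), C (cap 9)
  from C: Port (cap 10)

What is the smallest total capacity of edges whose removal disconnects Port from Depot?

12

Augment Depot→Port: bottleneck 5, flow now 5.
Augment Depot→B→Port: bottleneck 5, flow now 10.
Augment Depot→B→C→Port: bottleneck 2, flow now 12.
No augmenting path remains; maximum flow = 12.
By max-flow min-cut, the minimum cut capacity equals the max flow.
In the residual graph, reachable from Depot: {Depot, A}.
Min-cut edges: Depot→B (7), Depot→Port (5); capacity 7 + 5 = 12.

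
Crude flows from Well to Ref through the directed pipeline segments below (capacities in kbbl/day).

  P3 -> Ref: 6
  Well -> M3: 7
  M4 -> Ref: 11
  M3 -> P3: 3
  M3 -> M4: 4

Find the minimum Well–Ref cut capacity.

Augment Well→M3→P3→Ref: bottleneck 3, flow now 3.
Augment Well→M3→M4→Ref: bottleneck 4, flow now 7.
No augmenting path remains; maximum flow = 7.
By max-flow min-cut, the minimum cut capacity equals the max flow.
In the residual graph, reachable from Well: {Well}.
Min-cut edges: Well→M3 (7); capacity 7 = 7.

7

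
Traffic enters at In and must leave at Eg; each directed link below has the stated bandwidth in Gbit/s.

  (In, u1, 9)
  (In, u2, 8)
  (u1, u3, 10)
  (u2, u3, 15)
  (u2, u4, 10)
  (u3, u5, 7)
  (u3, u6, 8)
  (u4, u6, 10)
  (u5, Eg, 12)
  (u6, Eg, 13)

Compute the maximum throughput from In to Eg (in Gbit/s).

Augment In→u1→u3→u5→Eg: bottleneck 7, flow now 7.
Augment In→u1→u3→u6→Eg: bottleneck 2, flow now 9.
Augment In→u2→u3→u6→Eg: bottleneck 6, flow now 15.
Augment In→u2→u4→u6→Eg: bottleneck 2, flow now 17.
No augmenting path remains; maximum flow = 17.
In the residual graph, reachable from In: {In}.
Min-cut edges: In→u1 (9), In→u2 (8); capacity 9 + 8 = 17.
This cut is saturated, so no flow can exceed 17.

17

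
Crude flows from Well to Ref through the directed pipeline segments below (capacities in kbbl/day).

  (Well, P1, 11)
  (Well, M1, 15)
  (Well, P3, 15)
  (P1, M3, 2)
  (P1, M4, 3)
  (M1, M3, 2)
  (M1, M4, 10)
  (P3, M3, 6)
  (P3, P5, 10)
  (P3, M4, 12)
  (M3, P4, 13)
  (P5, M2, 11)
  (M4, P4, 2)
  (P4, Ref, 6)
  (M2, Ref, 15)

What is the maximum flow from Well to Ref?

16

Augment Well→P1→M3→P4→Ref: bottleneck 2, flow now 2.
Augment Well→P1→M4→P4→Ref: bottleneck 2, flow now 4.
Augment Well→M1→M3→P4→Ref: bottleneck 2, flow now 6.
Augment Well→P3→P5→M2→Ref: bottleneck 10, flow now 16.
No augmenting path remains; maximum flow = 16.
In the residual graph, reachable from Well: {Well, P1, M1, P3, M3, M4, P4}.
Min-cut edges: P3→P5 (10), P4→Ref (6); capacity 10 + 6 = 16.
This cut is saturated, so no flow can exceed 16.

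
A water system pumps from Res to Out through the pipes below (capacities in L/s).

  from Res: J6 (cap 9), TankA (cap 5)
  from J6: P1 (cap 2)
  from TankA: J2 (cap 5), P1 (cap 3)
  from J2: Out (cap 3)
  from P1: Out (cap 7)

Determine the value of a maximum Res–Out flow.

7

Augment Res→J6→P1→Out: bottleneck 2, flow now 2.
Augment Res→TankA→J2→Out: bottleneck 3, flow now 5.
Augment Res→TankA→P1→Out: bottleneck 2, flow now 7.
No augmenting path remains; maximum flow = 7.
In the residual graph, reachable from Res: {Res, J6}.
Min-cut edges: Res→TankA (5), J6→P1 (2); capacity 5 + 2 = 7.
This cut is saturated, so no flow can exceed 7.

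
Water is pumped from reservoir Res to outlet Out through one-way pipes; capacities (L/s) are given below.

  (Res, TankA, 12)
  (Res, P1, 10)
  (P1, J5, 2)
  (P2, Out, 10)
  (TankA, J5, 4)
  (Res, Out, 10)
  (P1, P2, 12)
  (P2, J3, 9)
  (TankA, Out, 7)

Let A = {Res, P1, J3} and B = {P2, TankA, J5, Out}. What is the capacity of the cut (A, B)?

36

Edges leaving {Res, P1, J3}: Res→TankA (12), Res→Out (10), P1→P2 (12), P1→J5 (2).
Cut capacity = 12 + 10 + 12 + 2 = 36.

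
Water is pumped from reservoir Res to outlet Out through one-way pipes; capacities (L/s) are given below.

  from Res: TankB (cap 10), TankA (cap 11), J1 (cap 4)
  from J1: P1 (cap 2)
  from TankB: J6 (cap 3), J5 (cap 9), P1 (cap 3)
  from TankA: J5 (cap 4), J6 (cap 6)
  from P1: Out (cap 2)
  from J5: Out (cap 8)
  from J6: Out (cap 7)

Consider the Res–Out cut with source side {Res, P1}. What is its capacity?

Edges leaving {Res, P1}: Res→J1 (4), Res→TankB (10), Res→TankA (11), P1→Out (2).
Cut capacity = 4 + 10 + 11 + 2 = 27.

27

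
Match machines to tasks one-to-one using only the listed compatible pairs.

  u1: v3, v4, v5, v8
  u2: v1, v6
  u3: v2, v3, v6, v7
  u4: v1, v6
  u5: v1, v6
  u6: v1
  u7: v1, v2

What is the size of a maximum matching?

Unit-capacity flow: source→left, listed edges, right→sink; max matching = max flow.
Augmenting path u1→v3 (+1); matched 1.
Augmenting path u2→v1 (+1); matched 2.
Augmenting path u3→v2 (+1); matched 3.
Augmenting path u4→v6 (+1); matched 4.
Augmenting path u7→v2→u3→v7 (+1); matched 5.
No augmenting path remains; maximum matching = 5.
König certificate: {u1, u3, u7, v1, v6} is a vertex cover of size 5 (every listed pair touches it), so no matching can be larger.

5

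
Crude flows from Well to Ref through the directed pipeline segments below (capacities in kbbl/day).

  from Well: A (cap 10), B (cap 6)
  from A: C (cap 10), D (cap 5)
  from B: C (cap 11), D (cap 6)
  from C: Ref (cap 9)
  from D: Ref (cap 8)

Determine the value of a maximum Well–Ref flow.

Augment Well→A→C→Ref: bottleneck 9, flow now 9.
Augment Well→A→D→Ref: bottleneck 1, flow now 10.
Augment Well→B→D→Ref: bottleneck 6, flow now 16.
No augmenting path remains; maximum flow = 16.
In the residual graph, reachable from Well: {Well}.
Min-cut edges: Well→A (10), Well→B (6); capacity 10 + 6 = 16.
This cut is saturated, so no flow can exceed 16.

16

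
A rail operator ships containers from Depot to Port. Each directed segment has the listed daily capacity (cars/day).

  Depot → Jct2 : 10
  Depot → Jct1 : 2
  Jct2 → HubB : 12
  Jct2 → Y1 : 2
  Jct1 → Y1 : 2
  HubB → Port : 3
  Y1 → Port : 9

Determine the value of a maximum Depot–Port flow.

Augment Depot→Jct2→HubB→Port: bottleneck 3, flow now 3.
Augment Depot→Jct2→Y1→Port: bottleneck 2, flow now 5.
Augment Depot→Jct1→Y1→Port: bottleneck 2, flow now 7.
No augmenting path remains; maximum flow = 7.
In the residual graph, reachable from Depot: {Depot, Jct2, HubB}.
Min-cut edges: Depot→Jct1 (2), Jct2→Y1 (2), HubB→Port (3); capacity 2 + 2 + 3 = 7.
This cut is saturated, so no flow can exceed 7.

7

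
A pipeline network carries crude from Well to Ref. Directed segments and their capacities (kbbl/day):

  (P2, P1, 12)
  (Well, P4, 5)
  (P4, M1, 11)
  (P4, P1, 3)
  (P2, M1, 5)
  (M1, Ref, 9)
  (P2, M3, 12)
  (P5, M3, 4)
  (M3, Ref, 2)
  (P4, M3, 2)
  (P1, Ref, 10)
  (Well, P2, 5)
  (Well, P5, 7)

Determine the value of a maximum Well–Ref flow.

12

Augment Well→P5→M3→Ref: bottleneck 2, flow now 2.
Augment Well→P4→P1→Ref: bottleneck 3, flow now 5.
Augment Well→P4→M1→Ref: bottleneck 2, flow now 7.
Augment Well→P2→P1→Ref: bottleneck 5, flow now 12.
No augmenting path remains; maximum flow = 12.
In the residual graph, reachable from Well: {Well, P5, M3}.
Min-cut edges: Well→P4 (5), Well→P2 (5), M3→Ref (2); capacity 5 + 5 + 2 = 12.
This cut is saturated, so no flow can exceed 12.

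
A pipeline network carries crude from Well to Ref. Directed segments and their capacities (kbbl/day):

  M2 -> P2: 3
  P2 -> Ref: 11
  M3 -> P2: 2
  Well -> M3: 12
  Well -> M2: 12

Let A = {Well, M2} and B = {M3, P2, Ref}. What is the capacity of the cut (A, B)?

Edges leaving {Well, M2}: Well→M3 (12), M2→P2 (3).
Cut capacity = 12 + 3 = 15.

15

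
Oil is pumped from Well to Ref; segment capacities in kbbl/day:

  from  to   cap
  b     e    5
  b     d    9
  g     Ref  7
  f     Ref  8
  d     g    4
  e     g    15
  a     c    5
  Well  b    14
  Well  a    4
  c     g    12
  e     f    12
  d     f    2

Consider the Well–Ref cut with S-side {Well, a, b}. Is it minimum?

Given cut capacity: 5 + 9 + 5 = 19.
Augment Well→a→c→g→Ref: bottleneck 4, flow now 4.
Augment Well→b→d→f→Ref: bottleneck 2, flow now 6.
Augment Well→b→d→g→Ref: bottleneck 3, flow now 9.
Augment Well→b→e→f→Ref: bottleneck 5, flow now 14.
No augmenting path remains; maximum flow = 14.
In the residual graph, reachable from Well: {Well, a, b, c, d, g}.
Min-cut edges: b→e (5), d→f (2), g→Ref (7); capacity 5 + 2 + 7 = 14.
Cut capacity 19 exceeds the max flow 14, so it is not minimum.

No — its capacity is 19, but the minimum cut has capacity 14.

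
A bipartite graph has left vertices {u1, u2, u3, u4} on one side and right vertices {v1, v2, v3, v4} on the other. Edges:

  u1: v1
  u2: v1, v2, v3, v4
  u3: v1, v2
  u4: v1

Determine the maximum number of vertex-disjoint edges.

3

Unit-capacity flow: source→left, listed edges, right→sink; max matching = max flow.
Augmenting path u1→v1 (+1); matched 1.
Augmenting path u2→v2 (+1); matched 2.
Augmenting path u3→v2→u2→v3 (+1); matched 3.
No augmenting path remains; maximum matching = 3.
König certificate: {u2, u3, v1} is a vertex cover of size 3 (every listed pair touches it), so no matching can be larger.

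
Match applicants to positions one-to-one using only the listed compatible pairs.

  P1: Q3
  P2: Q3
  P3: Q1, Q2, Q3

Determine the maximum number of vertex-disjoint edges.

Unit-capacity flow: source→left, listed edges, right→sink; max matching = max flow.
Augmenting path P1→Q3 (+1); matched 1.
Augmenting path P3→Q1 (+1); matched 2.
No augmenting path remains; maximum matching = 2.
König certificate: {P3, Q3} is a vertex cover of size 2 (every listed pair touches it), so no matching can be larger.

2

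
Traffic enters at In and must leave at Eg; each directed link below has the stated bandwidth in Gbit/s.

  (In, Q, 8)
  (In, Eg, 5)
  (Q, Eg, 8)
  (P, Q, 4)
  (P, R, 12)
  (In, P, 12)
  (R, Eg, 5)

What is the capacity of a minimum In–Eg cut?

18

Augment In→Eg: bottleneck 5, flow now 5.
Augment In→Q→Eg: bottleneck 8, flow now 13.
Augment In→P→R→Eg: bottleneck 5, flow now 18.
No augmenting path remains; maximum flow = 18.
By max-flow min-cut, the minimum cut capacity equals the max flow.
In the residual graph, reachable from In: {In, P, Q, R}.
Min-cut edges: In→Eg (5), Q→Eg (8), R→Eg (5); capacity 5 + 8 + 5 = 18.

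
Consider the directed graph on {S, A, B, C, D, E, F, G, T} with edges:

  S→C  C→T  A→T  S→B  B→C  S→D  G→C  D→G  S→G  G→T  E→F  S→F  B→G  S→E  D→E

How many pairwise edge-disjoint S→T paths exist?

2

Assign every edge capacity 1; by Menger, the answer equals the max flow.
Path S→C→T (+1); total 1.
Path S→G→T (+1); total 2.
No residual S→T path; max flow = 2.
Certifying cut of size 2: {C→T, G→T}.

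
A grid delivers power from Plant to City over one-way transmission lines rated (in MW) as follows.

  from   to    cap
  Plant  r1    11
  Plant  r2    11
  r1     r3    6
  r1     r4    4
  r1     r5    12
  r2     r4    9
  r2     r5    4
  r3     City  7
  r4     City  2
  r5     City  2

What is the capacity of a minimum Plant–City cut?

10

Augment Plant→r1→r3→City: bottleneck 6, flow now 6.
Augment Plant→r1→r4→City: bottleneck 2, flow now 8.
Augment Plant→r1→r5→City: bottleneck 2, flow now 10.
No augmenting path remains; maximum flow = 10.
By max-flow min-cut, the minimum cut capacity equals the max flow.
In the residual graph, reachable from Plant: {Plant, r1, r2, r4, r5}.
Min-cut edges: r1→r3 (6), r4→City (2), r5→City (2); capacity 6 + 2 + 2 = 10.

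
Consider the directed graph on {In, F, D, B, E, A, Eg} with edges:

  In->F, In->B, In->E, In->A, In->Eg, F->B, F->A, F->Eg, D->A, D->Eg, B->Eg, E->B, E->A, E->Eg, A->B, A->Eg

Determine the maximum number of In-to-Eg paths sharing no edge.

5

Assign every edge capacity 1; by Menger, the answer equals the max flow.
Path In→Eg (+1); total 1.
Path In→F→Eg (+1); total 2.
Path In→B→Eg (+1); total 3.
Path In→E→Eg (+1); total 4.
Path In→A→Eg (+1); total 5.
No residual In→Eg path; max flow = 5.
Certifying cut of size 5: {In→A, In→B, In→E, In→Eg, In→F}.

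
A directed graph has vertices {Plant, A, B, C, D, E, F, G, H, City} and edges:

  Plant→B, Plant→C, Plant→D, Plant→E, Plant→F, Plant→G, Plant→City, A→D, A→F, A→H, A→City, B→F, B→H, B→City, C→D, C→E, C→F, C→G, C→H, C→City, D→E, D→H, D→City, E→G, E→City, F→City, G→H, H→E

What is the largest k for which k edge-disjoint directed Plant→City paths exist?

Assign every edge capacity 1; by Menger, the answer equals the max flow.
Path Plant→City (+1); total 1.
Path Plant→B→City (+1); total 2.
Path Plant→C→City (+1); total 3.
Path Plant→D→City (+1); total 4.
Path Plant→E→City (+1); total 5.
Path Plant→F→City (+1); total 6.
No residual Plant→City path; max flow = 6.
Certifying cut of size 6: {E→City, Plant→B, Plant→C, Plant→City, Plant→D, Plant→F}.

6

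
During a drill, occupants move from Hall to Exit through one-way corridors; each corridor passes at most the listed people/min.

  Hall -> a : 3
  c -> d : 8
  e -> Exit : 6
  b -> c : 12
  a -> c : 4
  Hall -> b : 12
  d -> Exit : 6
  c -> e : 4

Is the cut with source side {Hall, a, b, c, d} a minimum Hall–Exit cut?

Given cut capacity: 4 + 6 = 10.
Augment Hall→a→c→d→Exit: bottleneck 3, flow now 3.
Augment Hall→b→c→d→Exit: bottleneck 3, flow now 6.
Augment Hall→b→c→e→Exit: bottleneck 4, flow now 10.
No augmenting path remains; maximum flow = 10.
Cut capacity 10 equals the max flow, so it is a minimum cut.

Yes — it is a minimum cut (capacity 10).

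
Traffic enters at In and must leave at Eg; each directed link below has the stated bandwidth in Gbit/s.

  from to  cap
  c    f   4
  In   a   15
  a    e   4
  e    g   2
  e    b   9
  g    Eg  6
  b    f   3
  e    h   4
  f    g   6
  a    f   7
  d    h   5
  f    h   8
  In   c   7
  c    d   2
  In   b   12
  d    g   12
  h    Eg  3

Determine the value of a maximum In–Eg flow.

9

Augment In→a→e→g→Eg: bottleneck 2, flow now 2.
Augment In→a→e→h→Eg: bottleneck 2, flow now 4.
Augment In→a→f→g→Eg: bottleneck 4, flow now 8.
Augment In→a→f→h→Eg: bottleneck 1, flow now 9.
No augmenting path remains; maximum flow = 9.
In the residual graph, reachable from In: {In, a, b, c, d, e, f, g, h}.
Min-cut edges: g→Eg (6), h→Eg (3); capacity 6 + 3 = 9.
This cut is saturated, so no flow can exceed 9.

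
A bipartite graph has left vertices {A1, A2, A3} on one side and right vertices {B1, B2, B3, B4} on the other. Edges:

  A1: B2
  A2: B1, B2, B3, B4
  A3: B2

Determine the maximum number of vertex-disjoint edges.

2

Unit-capacity flow: source→left, listed edges, right→sink; max matching = max flow.
Augmenting path A1→B2 (+1); matched 1.
Augmenting path A2→B1 (+1); matched 2.
No augmenting path remains; maximum matching = 2.
König certificate: {A2, B2} is a vertex cover of size 2 (every listed pair touches it), so no matching can be larger.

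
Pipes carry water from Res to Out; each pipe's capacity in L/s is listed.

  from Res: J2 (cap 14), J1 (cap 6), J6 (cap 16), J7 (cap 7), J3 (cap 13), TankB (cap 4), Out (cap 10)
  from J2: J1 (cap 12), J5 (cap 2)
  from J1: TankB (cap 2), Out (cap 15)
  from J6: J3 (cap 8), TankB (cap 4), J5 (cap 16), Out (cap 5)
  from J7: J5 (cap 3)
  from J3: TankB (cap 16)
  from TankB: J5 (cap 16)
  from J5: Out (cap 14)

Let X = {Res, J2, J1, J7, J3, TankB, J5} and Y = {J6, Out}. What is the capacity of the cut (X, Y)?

Edges leaving {Res, J2, J1, J7, J3, TankB, J5}: Res→J6 (16), Res→Out (10), J1→Out (15), J5→Out (14).
Cut capacity = 16 + 10 + 15 + 14 = 55.

55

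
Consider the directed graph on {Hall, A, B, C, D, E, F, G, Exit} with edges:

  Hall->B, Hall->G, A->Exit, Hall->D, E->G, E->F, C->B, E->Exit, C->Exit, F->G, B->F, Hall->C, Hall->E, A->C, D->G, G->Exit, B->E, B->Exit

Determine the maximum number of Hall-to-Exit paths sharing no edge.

Assign every edge capacity 1; by Menger, the answer equals the max flow.
Path Hall→B→Exit (+1); total 1.
Path Hall→C→Exit (+1); total 2.
Path Hall→E→Exit (+1); total 3.
Path Hall→G→Exit (+1); total 4.
No residual Hall→Exit path; max flow = 4.
Certifying cut of size 4: {G→Exit, Hall→B, Hall→C, Hall→E}.

4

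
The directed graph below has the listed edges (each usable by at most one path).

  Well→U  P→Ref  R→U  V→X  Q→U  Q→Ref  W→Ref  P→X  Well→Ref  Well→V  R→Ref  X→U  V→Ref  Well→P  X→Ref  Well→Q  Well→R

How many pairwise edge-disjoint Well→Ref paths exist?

Assign every edge capacity 1; by Menger, the answer equals the max flow.
Path Well→Ref (+1); total 1.
Path Well→P→Ref (+1); total 2.
Path Well→Q→Ref (+1); total 3.
Path Well→R→Ref (+1); total 4.
Path Well→V→Ref (+1); total 5.
No residual Well→Ref path; max flow = 5.
Certifying cut of size 5: {Well→P, Well→Q, Well→R, Well→Ref, Well→V}.

5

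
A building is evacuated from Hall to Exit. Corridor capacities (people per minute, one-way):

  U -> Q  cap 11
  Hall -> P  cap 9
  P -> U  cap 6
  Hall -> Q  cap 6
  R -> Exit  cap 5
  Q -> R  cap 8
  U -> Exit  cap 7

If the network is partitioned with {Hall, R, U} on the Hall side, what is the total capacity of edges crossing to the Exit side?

Edges leaving {Hall, R, U}: Hall→P (9), Hall→Q (6), R→Exit (5), U→Q (11), U→Exit (7).
Cut capacity = 9 + 6 + 5 + 11 + 7 = 38.

38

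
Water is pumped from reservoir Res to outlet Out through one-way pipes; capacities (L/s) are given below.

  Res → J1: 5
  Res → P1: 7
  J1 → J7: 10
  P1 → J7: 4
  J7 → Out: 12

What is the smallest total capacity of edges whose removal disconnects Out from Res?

Augment Res→J1→J7→Out: bottleneck 5, flow now 5.
Augment Res→P1→J7→Out: bottleneck 4, flow now 9.
No augmenting path remains; maximum flow = 9.
By max-flow min-cut, the minimum cut capacity equals the max flow.
In the residual graph, reachable from Res: {Res, P1}.
Min-cut edges: Res→J1 (5), P1→J7 (4); capacity 5 + 4 = 9.

9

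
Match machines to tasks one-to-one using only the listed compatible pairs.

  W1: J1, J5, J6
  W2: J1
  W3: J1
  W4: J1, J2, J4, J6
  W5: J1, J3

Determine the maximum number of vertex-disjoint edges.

Unit-capacity flow: source→left, listed edges, right→sink; max matching = max flow.
Augmenting path W1→J1 (+1); matched 1.
Augmenting path W4→J2 (+1); matched 2.
Augmenting path W5→J3 (+1); matched 3.
Augmenting path W2→J1→W1→J5 (+1); matched 4.
No augmenting path remains; maximum matching = 4.
König certificate: {W1, W4, W5, J1} is a vertex cover of size 4 (every listed pair touches it), so no matching can be larger.

4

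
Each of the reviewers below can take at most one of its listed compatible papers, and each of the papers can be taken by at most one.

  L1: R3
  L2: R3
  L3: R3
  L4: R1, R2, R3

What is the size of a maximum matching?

Unit-capacity flow: source→left, listed edges, right→sink; max matching = max flow.
Augmenting path L1→R3 (+1); matched 1.
Augmenting path L4→R1 (+1); matched 2.
No augmenting path remains; maximum matching = 2.
König certificate: {L4, R3} is a vertex cover of size 2 (every listed pair touches it), so no matching can be larger.

2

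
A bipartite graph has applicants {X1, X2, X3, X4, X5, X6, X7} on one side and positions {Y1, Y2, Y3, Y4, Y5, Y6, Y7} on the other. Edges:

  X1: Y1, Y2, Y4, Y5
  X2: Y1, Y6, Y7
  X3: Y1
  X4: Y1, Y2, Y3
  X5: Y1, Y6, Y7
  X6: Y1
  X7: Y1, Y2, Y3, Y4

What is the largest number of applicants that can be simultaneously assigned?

Unit-capacity flow: source→left, listed edges, right→sink; max matching = max flow.
Augmenting path X1→Y1 (+1); matched 1.
Augmenting path X2→Y6 (+1); matched 2.
Augmenting path X4→Y2 (+1); matched 3.
Augmenting path X5→Y7 (+1); matched 4.
Augmenting path X7→Y3 (+1); matched 5.
Augmenting path X3→Y1→X1→Y4 (+1); matched 6.
No augmenting path remains; maximum matching = 6.
König certificate: {X1, X2, X4, X5, X7, Y1} is a vertex cover of size 6 (every listed pair touches it), so no matching can be larger.

6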